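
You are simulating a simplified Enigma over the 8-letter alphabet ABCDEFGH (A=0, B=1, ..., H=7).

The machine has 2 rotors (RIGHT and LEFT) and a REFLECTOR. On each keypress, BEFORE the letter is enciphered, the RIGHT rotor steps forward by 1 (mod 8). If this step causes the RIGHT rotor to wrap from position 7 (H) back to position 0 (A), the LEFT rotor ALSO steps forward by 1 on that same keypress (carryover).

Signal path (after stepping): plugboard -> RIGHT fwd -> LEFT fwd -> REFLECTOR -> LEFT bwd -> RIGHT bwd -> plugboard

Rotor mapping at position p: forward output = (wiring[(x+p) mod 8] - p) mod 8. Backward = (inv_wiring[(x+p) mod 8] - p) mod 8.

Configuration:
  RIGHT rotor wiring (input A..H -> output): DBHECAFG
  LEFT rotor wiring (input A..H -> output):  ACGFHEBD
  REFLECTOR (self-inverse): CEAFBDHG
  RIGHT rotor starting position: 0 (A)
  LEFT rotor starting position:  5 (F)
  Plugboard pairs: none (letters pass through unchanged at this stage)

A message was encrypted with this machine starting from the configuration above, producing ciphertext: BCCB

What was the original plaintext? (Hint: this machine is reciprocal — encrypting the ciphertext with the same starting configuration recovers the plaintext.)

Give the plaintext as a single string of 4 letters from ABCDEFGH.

Char 1 ('B'): step: R->1, L=5; B->plug->B->R->G->L->A->refl->C->L'->H->R'->E->plug->E
Char 2 ('C'): step: R->2, L=5; C->plug->C->R->A->L->H->refl->G->L'->C->R'->B->plug->B
Char 3 ('C'): step: R->3, L=5; C->plug->C->R->F->L->B->refl->E->L'->B->R'->A->plug->A
Char 4 ('B'): step: R->4, L=5; B->plug->B->R->E->L->F->refl->D->L'->D->R'->G->plug->G

Answer: EBAG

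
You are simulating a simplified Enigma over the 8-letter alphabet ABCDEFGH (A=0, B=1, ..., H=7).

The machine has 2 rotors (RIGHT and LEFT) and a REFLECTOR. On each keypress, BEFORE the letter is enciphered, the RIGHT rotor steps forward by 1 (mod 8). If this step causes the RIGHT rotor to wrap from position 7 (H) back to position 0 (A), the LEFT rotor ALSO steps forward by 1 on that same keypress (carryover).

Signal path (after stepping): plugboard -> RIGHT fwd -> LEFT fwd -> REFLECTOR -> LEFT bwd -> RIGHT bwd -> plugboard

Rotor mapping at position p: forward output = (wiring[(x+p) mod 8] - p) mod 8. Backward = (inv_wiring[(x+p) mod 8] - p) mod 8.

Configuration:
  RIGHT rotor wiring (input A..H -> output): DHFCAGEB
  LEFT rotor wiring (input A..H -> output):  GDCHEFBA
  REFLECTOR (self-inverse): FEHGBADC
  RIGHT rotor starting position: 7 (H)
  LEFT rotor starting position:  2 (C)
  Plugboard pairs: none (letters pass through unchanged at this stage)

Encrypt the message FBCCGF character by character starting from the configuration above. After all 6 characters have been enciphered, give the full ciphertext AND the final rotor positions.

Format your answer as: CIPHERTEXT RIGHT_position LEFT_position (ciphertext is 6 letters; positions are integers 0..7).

Answer: GADBCA 5 3

Derivation:
Char 1 ('F'): step: R->0, L->3 (L advanced); F->plug->F->R->G->L->A->refl->F->L'->E->R'->G->plug->G
Char 2 ('B'): step: R->1, L=3; B->plug->B->R->E->L->F->refl->A->L'->G->R'->A->plug->A
Char 3 ('C'): step: R->2, L=3; C->plug->C->R->G->L->A->refl->F->L'->E->R'->D->plug->D
Char 4 ('C'): step: R->3, L=3; C->plug->C->R->D->L->G->refl->D->L'->F->R'->B->plug->B
Char 5 ('G'): step: R->4, L=3; G->plug->G->R->B->L->B->refl->E->L'->A->R'->C->plug->C
Char 6 ('F'): step: R->5, L=3; F->plug->F->R->A->L->E->refl->B->L'->B->R'->A->plug->A
Final: ciphertext=GADBCA, RIGHT=5, LEFT=3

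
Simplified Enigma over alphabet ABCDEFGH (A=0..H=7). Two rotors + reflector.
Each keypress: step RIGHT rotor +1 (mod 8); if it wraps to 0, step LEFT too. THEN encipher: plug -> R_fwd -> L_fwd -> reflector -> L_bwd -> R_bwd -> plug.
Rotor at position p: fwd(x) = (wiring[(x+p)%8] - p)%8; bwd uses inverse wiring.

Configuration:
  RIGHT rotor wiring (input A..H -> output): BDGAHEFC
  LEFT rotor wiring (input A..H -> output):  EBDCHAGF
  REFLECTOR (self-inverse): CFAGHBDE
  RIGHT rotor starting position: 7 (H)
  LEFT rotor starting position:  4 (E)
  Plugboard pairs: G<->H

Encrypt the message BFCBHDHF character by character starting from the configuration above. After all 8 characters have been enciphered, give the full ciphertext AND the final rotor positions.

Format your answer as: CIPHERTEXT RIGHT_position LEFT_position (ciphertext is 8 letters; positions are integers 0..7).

Char 1 ('B'): step: R->0, L->5 (L advanced); B->plug->B->R->D->L->H->refl->E->L'->E->R'->F->plug->F
Char 2 ('F'): step: R->1, L=5; F->plug->F->R->E->L->E->refl->H->L'->D->R'->E->plug->E
Char 3 ('C'): step: R->2, L=5; C->plug->C->R->F->L->G->refl->D->L'->A->R'->F->plug->F
Char 4 ('B'): step: R->3, L=5; B->plug->B->R->E->L->E->refl->H->L'->D->R'->H->plug->G
Char 5 ('H'): step: R->4, L=5; H->plug->G->R->C->L->A->refl->C->L'->H->R'->F->plug->F
Char 6 ('D'): step: R->5, L=5; D->plug->D->R->E->L->E->refl->H->L'->D->R'->G->plug->H
Char 7 ('H'): step: R->6, L=5; H->plug->G->R->B->L->B->refl->F->L'->G->R'->H->plug->G
Char 8 ('F'): step: R->7, L=5; F->plug->F->R->A->L->D->refl->G->L'->F->R'->G->plug->H
Final: ciphertext=FEFGFHGH, RIGHT=7, LEFT=5

Answer: FEFGFHGH 7 5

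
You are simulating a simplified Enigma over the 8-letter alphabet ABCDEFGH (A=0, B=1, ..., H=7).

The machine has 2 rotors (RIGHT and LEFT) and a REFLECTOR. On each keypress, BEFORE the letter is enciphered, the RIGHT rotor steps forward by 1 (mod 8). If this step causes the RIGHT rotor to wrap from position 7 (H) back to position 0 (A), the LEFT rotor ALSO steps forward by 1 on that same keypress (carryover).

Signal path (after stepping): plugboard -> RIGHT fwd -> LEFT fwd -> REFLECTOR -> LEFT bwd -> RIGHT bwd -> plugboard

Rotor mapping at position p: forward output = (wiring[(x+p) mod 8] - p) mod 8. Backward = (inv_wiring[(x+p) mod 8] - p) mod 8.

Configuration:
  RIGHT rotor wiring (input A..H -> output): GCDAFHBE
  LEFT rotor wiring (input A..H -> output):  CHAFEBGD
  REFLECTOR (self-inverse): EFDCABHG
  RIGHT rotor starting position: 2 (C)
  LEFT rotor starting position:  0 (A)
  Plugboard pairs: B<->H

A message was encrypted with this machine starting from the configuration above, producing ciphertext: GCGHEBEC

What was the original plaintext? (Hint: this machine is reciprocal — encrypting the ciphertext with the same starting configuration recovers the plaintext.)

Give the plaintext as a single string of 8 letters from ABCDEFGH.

Char 1 ('G'): step: R->3, L=0; G->plug->G->R->H->L->D->refl->C->L'->A->R'->H->plug->B
Char 2 ('C'): step: R->4, L=0; C->plug->C->R->F->L->B->refl->F->L'->D->R'->B->plug->H
Char 3 ('G'): step: R->5, L=0; G->plug->G->R->D->L->F->refl->B->L'->F->R'->E->plug->E
Char 4 ('H'): step: R->6, L=0; H->plug->B->R->G->L->G->refl->H->L'->B->R'->H->plug->B
Char 5 ('E'): step: R->7, L=0; E->plug->E->R->B->L->H->refl->G->L'->G->R'->F->plug->F
Char 6 ('B'): step: R->0, L->1 (L advanced); B->plug->H->R->E->L->A->refl->E->L'->C->R'->B->plug->H
Char 7 ('E'): step: R->1, L=1; E->plug->E->R->G->L->C->refl->D->L'->D->R'->G->plug->G
Char 8 ('C'): step: R->2, L=1; C->plug->C->R->D->L->D->refl->C->L'->G->R'->B->plug->H

Answer: BHEBFHGH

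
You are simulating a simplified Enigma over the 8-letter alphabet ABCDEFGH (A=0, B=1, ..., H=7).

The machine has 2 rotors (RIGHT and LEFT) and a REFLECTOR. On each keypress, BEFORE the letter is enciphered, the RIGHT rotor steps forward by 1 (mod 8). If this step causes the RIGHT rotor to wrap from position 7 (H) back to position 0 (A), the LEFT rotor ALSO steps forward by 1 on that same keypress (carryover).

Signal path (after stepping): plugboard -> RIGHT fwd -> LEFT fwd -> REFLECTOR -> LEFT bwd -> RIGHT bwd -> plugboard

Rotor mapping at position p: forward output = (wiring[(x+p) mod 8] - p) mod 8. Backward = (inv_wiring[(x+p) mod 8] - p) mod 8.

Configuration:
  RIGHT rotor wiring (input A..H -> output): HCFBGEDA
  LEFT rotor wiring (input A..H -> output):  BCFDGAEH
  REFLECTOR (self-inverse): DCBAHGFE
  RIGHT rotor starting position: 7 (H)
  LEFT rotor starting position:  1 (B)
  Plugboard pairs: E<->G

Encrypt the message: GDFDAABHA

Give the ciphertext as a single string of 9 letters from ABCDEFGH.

Answer: BGDEFFHAE

Derivation:
Char 1 ('G'): step: R->0, L->2 (L advanced); G->plug->E->R->G->L->H->refl->E->L'->C->R'->B->plug->B
Char 2 ('D'): step: R->1, L=2; D->plug->D->R->F->L->F->refl->G->L'->D->R'->E->plug->G
Char 3 ('F'): step: R->2, L=2; F->plug->F->R->G->L->H->refl->E->L'->C->R'->D->plug->D
Char 4 ('D'): step: R->3, L=2; D->plug->D->R->A->L->D->refl->A->L'->H->R'->G->plug->E
Char 5 ('A'): step: R->4, L=2; A->plug->A->R->C->L->E->refl->H->L'->G->R'->F->plug->F
Char 6 ('A'): step: R->5, L=2; A->plug->A->R->H->L->A->refl->D->L'->A->R'->F->plug->F
Char 7 ('B'): step: R->6, L=2; B->plug->B->R->C->L->E->refl->H->L'->G->R'->H->plug->H
Char 8 ('H'): step: R->7, L=2; H->plug->H->R->E->L->C->refl->B->L'->B->R'->A->plug->A
Char 9 ('A'): step: R->0, L->3 (L advanced); A->plug->A->R->H->L->C->refl->B->L'->D->R'->G->plug->E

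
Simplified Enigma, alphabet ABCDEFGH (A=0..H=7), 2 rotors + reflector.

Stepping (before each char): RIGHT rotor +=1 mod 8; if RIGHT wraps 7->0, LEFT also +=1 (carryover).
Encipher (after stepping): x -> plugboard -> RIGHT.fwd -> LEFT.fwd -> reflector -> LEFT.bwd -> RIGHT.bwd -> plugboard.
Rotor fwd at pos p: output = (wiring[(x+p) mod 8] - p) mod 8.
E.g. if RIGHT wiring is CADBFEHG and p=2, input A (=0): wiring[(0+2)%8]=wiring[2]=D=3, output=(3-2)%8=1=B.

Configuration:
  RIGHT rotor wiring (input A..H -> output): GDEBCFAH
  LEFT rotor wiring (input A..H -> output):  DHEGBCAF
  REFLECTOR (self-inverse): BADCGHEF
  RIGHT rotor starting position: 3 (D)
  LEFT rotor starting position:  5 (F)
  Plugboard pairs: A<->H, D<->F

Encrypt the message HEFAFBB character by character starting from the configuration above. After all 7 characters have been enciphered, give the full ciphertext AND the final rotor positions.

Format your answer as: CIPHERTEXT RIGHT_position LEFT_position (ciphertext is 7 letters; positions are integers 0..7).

Answer: ECCCEAG 2 6

Derivation:
Char 1 ('H'): step: R->4, L=5; H->plug->A->R->G->L->B->refl->A->L'->C->R'->E->plug->E
Char 2 ('E'): step: R->5, L=5; E->plug->E->R->G->L->B->refl->A->L'->C->R'->C->plug->C
Char 3 ('F'): step: R->6, L=5; F->plug->D->R->F->L->H->refl->F->L'->A->R'->C->plug->C
Char 4 ('A'): step: R->7, L=5; A->plug->H->R->B->L->D->refl->C->L'->E->R'->C->plug->C
Char 5 ('F'): step: R->0, L->6 (L advanced); F->plug->D->R->B->L->H->refl->F->L'->C->R'->E->plug->E
Char 6 ('B'): step: R->1, L=6; B->plug->B->R->D->L->B->refl->A->L'->F->R'->H->plug->A
Char 7 ('B'): step: R->2, L=6; B->plug->B->R->H->L->E->refl->G->L'->E->R'->G->plug->G
Final: ciphertext=ECCCEAG, RIGHT=2, LEFT=6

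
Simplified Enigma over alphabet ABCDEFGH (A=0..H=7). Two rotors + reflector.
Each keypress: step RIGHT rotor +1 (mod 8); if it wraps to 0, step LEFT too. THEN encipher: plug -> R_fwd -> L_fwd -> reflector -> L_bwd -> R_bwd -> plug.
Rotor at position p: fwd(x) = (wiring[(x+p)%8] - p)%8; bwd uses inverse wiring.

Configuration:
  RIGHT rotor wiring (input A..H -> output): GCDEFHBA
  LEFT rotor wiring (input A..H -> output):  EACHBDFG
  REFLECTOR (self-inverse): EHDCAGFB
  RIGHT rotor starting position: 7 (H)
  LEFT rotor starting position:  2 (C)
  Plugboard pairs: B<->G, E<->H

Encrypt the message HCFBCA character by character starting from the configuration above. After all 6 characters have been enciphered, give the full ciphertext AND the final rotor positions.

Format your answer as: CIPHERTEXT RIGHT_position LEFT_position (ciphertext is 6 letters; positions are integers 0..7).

Answer: FDAHBE 5 3

Derivation:
Char 1 ('H'): step: R->0, L->3 (L advanced); H->plug->E->R->F->L->B->refl->H->L'->H->R'->F->plug->F
Char 2 ('C'): step: R->1, L=3; C->plug->C->R->D->L->C->refl->D->L'->E->R'->D->plug->D
Char 3 ('F'): step: R->2, L=3; F->plug->F->R->G->L->F->refl->G->L'->B->R'->A->plug->A
Char 4 ('B'): step: R->3, L=3; B->plug->G->R->H->L->H->refl->B->L'->F->R'->E->plug->H
Char 5 ('C'): step: R->4, L=3; C->plug->C->R->F->L->B->refl->H->L'->H->R'->G->plug->B
Char 6 ('A'): step: R->5, L=3; A->plug->A->R->C->L->A->refl->E->L'->A->R'->H->plug->E
Final: ciphertext=FDAHBE, RIGHT=5, LEFT=3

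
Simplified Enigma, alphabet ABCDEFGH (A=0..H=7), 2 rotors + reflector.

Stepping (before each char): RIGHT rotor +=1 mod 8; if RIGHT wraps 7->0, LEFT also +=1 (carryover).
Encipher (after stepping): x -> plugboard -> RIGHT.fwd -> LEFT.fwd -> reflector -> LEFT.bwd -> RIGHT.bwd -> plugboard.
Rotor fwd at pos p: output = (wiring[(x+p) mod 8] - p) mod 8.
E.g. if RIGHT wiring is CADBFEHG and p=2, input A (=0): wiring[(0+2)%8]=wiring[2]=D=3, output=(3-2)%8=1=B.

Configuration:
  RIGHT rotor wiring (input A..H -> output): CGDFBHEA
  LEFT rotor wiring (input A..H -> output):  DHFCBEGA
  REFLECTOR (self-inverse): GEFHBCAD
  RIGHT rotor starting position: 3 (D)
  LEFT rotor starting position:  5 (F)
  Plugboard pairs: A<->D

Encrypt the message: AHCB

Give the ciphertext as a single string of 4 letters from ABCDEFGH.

Char 1 ('A'): step: R->4, L=5; A->plug->D->R->E->L->C->refl->F->L'->G->R'->E->plug->E
Char 2 ('H'): step: R->5, L=5; H->plug->H->R->E->L->C->refl->F->L'->G->R'->F->plug->F
Char 3 ('C'): step: R->6, L=5; C->plug->C->R->E->L->C->refl->F->L'->G->R'->A->plug->D
Char 4 ('B'): step: R->7, L=5; B->plug->B->R->D->L->G->refl->A->L'->F->R'->H->plug->H

Answer: EFDH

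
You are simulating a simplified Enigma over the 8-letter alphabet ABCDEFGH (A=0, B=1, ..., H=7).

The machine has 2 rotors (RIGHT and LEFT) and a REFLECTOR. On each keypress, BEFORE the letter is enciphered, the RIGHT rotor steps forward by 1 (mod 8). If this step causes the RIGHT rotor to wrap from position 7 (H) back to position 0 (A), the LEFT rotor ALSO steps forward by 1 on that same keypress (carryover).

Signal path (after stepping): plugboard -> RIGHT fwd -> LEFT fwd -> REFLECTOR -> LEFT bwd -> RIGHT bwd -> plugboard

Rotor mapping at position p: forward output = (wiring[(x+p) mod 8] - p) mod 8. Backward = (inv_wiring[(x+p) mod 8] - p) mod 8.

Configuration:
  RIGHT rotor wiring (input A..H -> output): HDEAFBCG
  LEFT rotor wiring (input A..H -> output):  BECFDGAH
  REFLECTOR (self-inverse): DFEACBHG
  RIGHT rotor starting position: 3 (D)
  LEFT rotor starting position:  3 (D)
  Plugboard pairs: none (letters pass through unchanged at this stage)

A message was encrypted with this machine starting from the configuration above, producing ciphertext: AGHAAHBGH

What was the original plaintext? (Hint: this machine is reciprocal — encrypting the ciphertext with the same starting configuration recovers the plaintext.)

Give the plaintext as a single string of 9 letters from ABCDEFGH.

Char 1 ('A'): step: R->4, L=3; A->plug->A->R->B->L->A->refl->D->L'->C->R'->D->plug->D
Char 2 ('G'): step: R->5, L=3; G->plug->G->R->D->L->F->refl->B->L'->G->R'->E->plug->E
Char 3 ('H'): step: R->6, L=3; H->plug->H->R->D->L->F->refl->B->L'->G->R'->E->plug->E
Char 4 ('A'): step: R->7, L=3; A->plug->A->R->H->L->H->refl->G->L'->F->R'->D->plug->D
Char 5 ('A'): step: R->0, L->4 (L advanced); A->plug->A->R->H->L->B->refl->F->L'->E->R'->C->plug->C
Char 6 ('H'): step: R->1, L=4; H->plug->H->R->G->L->G->refl->H->L'->A->R'->E->plug->E
Char 7 ('B'): step: R->2, L=4; B->plug->B->R->G->L->G->refl->H->L'->A->R'->E->plug->E
Char 8 ('G'): step: R->3, L=4; G->plug->G->R->A->L->H->refl->G->L'->G->R'->C->plug->C
Char 9 ('H'): step: R->4, L=4; H->plug->H->R->E->L->F->refl->B->L'->H->R'->F->plug->F

Answer: DEEDCEECF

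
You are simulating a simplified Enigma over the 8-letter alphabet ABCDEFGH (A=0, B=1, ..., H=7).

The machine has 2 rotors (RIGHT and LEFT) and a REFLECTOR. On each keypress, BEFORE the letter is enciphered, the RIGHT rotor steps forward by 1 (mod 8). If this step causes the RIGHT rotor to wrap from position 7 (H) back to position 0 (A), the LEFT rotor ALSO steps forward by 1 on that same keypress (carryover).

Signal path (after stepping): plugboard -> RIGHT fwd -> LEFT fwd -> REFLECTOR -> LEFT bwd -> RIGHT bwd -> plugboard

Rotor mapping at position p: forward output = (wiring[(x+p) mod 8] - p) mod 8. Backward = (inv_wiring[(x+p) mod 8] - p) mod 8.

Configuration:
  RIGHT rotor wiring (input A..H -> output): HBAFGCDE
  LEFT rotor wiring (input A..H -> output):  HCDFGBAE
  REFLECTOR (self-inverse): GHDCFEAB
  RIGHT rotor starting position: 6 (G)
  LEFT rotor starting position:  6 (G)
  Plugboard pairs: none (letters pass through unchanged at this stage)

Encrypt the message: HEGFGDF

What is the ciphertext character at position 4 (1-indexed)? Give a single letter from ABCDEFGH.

Char 1 ('H'): step: R->7, L=6; H->plug->H->R->E->L->F->refl->E->L'->D->R'->G->plug->G
Char 2 ('E'): step: R->0, L->7 (L advanced); E->plug->E->R->G->L->C->refl->D->L'->C->R'->F->plug->F
Char 3 ('G'): step: R->1, L=7; G->plug->G->R->D->L->E->refl->F->L'->A->R'->A->plug->A
Char 4 ('F'): step: R->2, L=7; F->plug->F->R->C->L->D->refl->C->L'->G->R'->A->plug->A

A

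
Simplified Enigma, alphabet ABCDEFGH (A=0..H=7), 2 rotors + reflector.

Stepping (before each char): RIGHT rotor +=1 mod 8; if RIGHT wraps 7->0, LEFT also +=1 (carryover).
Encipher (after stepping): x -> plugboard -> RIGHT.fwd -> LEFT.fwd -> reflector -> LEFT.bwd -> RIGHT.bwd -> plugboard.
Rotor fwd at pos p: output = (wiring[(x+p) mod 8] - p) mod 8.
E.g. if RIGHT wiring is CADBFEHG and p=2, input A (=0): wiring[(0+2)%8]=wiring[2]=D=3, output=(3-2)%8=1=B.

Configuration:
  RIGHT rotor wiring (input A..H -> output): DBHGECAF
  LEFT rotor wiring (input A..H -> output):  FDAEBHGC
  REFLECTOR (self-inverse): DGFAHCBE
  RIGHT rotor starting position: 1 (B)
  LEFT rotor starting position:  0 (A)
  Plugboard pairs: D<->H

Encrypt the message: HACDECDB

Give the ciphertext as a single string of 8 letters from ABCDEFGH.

Char 1 ('H'): step: R->2, L=0; H->plug->D->R->A->L->F->refl->C->L'->H->R'->H->plug->D
Char 2 ('A'): step: R->3, L=0; A->plug->A->R->D->L->E->refl->H->L'->F->R'->D->plug->H
Char 3 ('C'): step: R->4, L=0; C->plug->C->R->E->L->B->refl->G->L'->G->R'->B->plug->B
Char 4 ('D'): step: R->5, L=0; D->plug->H->R->H->L->C->refl->F->L'->A->R'->C->plug->C
Char 5 ('E'): step: R->6, L=0; E->plug->E->R->B->L->D->refl->A->L'->C->R'->A->plug->A
Char 6 ('C'): step: R->7, L=0; C->plug->C->R->C->L->A->refl->D->L'->B->R'->H->plug->D
Char 7 ('D'): step: R->0, L->1 (L advanced); D->plug->H->R->F->L->F->refl->C->L'->A->R'->G->plug->G
Char 8 ('B'): step: R->1, L=1; B->plug->B->R->G->L->B->refl->G->L'->E->R'->G->plug->G

Answer: DHBCADGG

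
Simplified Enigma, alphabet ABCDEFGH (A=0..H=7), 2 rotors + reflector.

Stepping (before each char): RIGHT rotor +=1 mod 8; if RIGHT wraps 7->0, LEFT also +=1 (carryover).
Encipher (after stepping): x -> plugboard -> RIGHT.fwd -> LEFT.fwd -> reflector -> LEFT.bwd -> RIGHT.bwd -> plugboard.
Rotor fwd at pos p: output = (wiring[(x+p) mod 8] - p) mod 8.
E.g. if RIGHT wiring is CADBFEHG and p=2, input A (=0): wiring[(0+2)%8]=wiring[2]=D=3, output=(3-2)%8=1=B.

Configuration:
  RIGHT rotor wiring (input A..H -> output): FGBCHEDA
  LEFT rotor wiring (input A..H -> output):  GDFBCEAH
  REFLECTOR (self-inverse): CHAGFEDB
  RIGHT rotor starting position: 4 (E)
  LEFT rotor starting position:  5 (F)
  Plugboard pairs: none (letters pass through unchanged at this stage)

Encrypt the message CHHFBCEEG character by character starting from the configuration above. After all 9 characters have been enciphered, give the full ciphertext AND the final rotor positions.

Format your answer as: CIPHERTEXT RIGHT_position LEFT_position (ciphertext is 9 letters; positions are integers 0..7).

Char 1 ('C'): step: R->5, L=5; C->plug->C->R->D->L->B->refl->H->L'->A->R'->D->plug->D
Char 2 ('H'): step: R->6, L=5; H->plug->H->R->G->L->E->refl->F->L'->H->R'->C->plug->C
Char 3 ('H'): step: R->7, L=5; H->plug->H->R->E->L->G->refl->D->L'->B->R'->A->plug->A
Char 4 ('F'): step: R->0, L->6 (L advanced); F->plug->F->R->E->L->H->refl->B->L'->B->R'->C->plug->C
Char 5 ('B'): step: R->1, L=6; B->plug->B->R->A->L->C->refl->A->L'->C->R'->F->plug->F
Char 6 ('C'): step: R->2, L=6; C->plug->C->R->F->L->D->refl->G->L'->H->R'->A->plug->A
Char 7 ('E'): step: R->3, L=6; E->plug->E->R->F->L->D->refl->G->L'->H->R'->A->plug->A
Char 8 ('E'): step: R->4, L=6; E->plug->E->R->B->L->B->refl->H->L'->E->R'->D->plug->D
Char 9 ('G'): step: R->5, L=6; G->plug->G->R->F->L->D->refl->G->L'->H->R'->A->plug->A
Final: ciphertext=DCACFAADA, RIGHT=5, LEFT=6

Answer: DCACFAADA 5 6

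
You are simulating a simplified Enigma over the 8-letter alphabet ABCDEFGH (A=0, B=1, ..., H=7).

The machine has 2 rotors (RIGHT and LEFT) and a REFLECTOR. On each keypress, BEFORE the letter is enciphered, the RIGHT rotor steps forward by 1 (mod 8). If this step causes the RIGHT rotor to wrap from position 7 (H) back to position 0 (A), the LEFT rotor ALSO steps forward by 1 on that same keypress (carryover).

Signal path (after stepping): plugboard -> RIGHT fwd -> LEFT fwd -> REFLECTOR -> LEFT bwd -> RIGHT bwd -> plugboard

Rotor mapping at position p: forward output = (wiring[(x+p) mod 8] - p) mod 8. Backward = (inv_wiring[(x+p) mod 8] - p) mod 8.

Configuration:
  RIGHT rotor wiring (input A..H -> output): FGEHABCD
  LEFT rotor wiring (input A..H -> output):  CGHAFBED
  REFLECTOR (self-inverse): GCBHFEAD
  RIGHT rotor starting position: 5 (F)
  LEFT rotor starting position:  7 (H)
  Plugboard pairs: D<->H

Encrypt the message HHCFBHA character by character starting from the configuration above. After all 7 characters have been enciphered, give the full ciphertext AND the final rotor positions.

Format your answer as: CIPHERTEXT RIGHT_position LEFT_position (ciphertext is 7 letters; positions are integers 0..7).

Answer: CDBBEFC 4 0

Derivation:
Char 1 ('H'): step: R->6, L=7; H->plug->D->R->A->L->E->refl->F->L'->H->R'->C->plug->C
Char 2 ('H'): step: R->7, L=7; H->plug->D->R->F->L->G->refl->A->L'->D->R'->H->plug->D
Char 3 ('C'): step: R->0, L->0 (L advanced); C->plug->C->R->E->L->F->refl->E->L'->G->R'->B->plug->B
Char 4 ('F'): step: R->1, L=0; F->plug->F->R->B->L->G->refl->A->L'->D->R'->B->plug->B
Char 5 ('B'): step: R->2, L=0; B->plug->B->R->F->L->B->refl->C->L'->A->R'->E->plug->E
Char 6 ('H'): step: R->3, L=0; H->plug->D->R->H->L->D->refl->H->L'->C->R'->F->plug->F
Char 7 ('A'): step: R->4, L=0; A->plug->A->R->E->L->F->refl->E->L'->G->R'->C->plug->C
Final: ciphertext=CDBBEFC, RIGHT=4, LEFT=0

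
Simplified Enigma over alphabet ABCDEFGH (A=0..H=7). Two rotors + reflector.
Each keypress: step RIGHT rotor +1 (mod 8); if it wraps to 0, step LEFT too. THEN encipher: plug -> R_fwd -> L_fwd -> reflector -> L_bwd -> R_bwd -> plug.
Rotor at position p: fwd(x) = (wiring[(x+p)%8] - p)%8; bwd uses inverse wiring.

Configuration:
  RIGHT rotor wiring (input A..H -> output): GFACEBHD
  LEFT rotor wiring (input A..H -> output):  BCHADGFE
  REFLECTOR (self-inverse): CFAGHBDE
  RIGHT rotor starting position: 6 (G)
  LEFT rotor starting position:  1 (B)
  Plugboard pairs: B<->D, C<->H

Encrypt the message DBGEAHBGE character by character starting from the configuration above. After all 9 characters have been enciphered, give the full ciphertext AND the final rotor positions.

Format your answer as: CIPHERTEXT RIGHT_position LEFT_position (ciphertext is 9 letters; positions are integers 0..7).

Answer: EHEBCCACH 7 2

Derivation:
Char 1 ('D'): step: R->7, L=1; D->plug->B->R->H->L->A->refl->C->L'->D->R'->E->plug->E
Char 2 ('B'): step: R->0, L->2 (L advanced); B->plug->D->R->C->L->B->refl->F->L'->A->R'->C->plug->H
Char 3 ('G'): step: R->1, L=2; G->plug->G->R->C->L->B->refl->F->L'->A->R'->E->plug->E
Char 4 ('E'): step: R->2, L=2; E->plug->E->R->F->L->C->refl->A->L'->H->R'->D->plug->B
Char 5 ('A'): step: R->3, L=2; A->plug->A->R->H->L->A->refl->C->L'->F->R'->H->plug->C
Char 6 ('H'): step: R->4, L=2; H->plug->C->R->D->L->E->refl->H->L'->G->R'->H->plug->C
Char 7 ('B'): step: R->5, L=2; B->plug->D->R->B->L->G->refl->D->L'->E->R'->A->plug->A
Char 8 ('G'): step: R->6, L=2; G->plug->G->R->G->L->H->refl->E->L'->D->R'->H->plug->C
Char 9 ('E'): step: R->7, L=2; E->plug->E->R->D->L->E->refl->H->L'->G->R'->C->plug->H
Final: ciphertext=EHEBCCACH, RIGHT=7, LEFT=2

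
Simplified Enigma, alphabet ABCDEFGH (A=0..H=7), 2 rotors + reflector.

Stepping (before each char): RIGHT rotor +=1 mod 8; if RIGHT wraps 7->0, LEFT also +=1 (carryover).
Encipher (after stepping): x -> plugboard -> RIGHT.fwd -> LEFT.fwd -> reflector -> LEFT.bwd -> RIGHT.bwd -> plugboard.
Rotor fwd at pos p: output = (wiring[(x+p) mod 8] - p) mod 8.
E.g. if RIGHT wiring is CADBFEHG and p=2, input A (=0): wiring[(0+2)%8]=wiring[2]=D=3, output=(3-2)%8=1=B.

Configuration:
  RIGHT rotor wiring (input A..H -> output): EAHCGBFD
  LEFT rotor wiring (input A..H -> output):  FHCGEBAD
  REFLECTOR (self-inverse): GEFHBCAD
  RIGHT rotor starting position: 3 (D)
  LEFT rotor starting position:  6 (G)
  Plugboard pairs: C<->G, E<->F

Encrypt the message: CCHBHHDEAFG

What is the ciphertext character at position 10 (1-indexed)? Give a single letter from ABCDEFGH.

Char 1 ('C'): step: R->4, L=6; C->plug->G->R->D->L->B->refl->E->L'->E->R'->F->plug->E
Char 2 ('C'): step: R->5, L=6; C->plug->G->R->F->L->A->refl->G->L'->G->R'->C->plug->G
Char 3 ('H'): step: R->6, L=6; H->plug->H->R->D->L->B->refl->E->L'->E->R'->F->plug->E
Char 4 ('B'): step: R->7, L=6; B->plug->B->R->F->L->A->refl->G->L'->G->R'->H->plug->H
Char 5 ('H'): step: R->0, L->7 (L advanced); H->plug->H->R->D->L->D->refl->H->L'->E->R'->A->plug->A
Char 6 ('H'): step: R->1, L=7; H->plug->H->R->D->L->D->refl->H->L'->E->R'->F->plug->E
Char 7 ('D'): step: R->2, L=7; D->plug->D->R->H->L->B->refl->E->L'->A->R'->B->plug->B
Char 8 ('E'): step: R->3, L=7; E->plug->F->R->B->L->G->refl->A->L'->C->R'->D->plug->D
Char 9 ('A'): step: R->4, L=7; A->plug->A->R->C->L->A->refl->G->L'->B->R'->C->plug->G
Char 10 ('F'): step: R->5, L=7; F->plug->E->R->D->L->D->refl->H->L'->E->R'->A->plug->A

A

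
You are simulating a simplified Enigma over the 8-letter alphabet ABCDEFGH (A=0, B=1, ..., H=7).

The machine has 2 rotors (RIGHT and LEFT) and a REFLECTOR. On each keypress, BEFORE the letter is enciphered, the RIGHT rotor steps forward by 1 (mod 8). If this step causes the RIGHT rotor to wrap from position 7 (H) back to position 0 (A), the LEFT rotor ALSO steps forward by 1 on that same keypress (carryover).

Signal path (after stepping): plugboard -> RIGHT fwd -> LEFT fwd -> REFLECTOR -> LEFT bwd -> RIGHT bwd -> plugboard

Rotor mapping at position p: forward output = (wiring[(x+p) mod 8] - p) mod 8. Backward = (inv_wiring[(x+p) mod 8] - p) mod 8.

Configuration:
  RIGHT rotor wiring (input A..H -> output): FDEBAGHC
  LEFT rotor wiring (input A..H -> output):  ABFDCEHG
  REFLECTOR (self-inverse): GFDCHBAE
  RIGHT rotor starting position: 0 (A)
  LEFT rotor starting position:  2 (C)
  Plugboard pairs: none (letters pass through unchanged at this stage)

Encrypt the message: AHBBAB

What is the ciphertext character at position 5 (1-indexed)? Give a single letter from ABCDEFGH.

Char 1 ('A'): step: R->1, L=2; A->plug->A->R->C->L->A->refl->G->L'->G->R'->F->plug->F
Char 2 ('H'): step: R->2, L=2; H->plug->H->R->B->L->B->refl->F->L'->E->R'->D->plug->D
Char 3 ('B'): step: R->3, L=2; B->plug->B->R->F->L->E->refl->H->L'->H->R'->E->plug->E
Char 4 ('B'): step: R->4, L=2; B->plug->B->R->C->L->A->refl->G->L'->G->R'->D->plug->D
Char 5 ('A'): step: R->5, L=2; A->plug->A->R->B->L->B->refl->F->L'->E->R'->G->plug->G

G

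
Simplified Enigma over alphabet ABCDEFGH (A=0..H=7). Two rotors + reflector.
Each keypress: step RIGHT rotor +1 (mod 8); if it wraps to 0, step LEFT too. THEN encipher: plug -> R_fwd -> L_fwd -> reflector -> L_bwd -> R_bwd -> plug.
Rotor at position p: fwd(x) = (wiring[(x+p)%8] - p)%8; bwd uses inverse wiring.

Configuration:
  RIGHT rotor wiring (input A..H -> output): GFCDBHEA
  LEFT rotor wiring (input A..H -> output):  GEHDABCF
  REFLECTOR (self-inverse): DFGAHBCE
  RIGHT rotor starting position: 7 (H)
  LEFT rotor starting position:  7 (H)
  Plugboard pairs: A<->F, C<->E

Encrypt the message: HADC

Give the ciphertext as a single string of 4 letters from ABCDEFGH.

Answer: FFEH

Derivation:
Char 1 ('H'): step: R->0, L->0 (L advanced); H->plug->H->R->A->L->G->refl->C->L'->G->R'->A->plug->F
Char 2 ('A'): step: R->1, L=0; A->plug->F->R->D->L->D->refl->A->L'->E->R'->A->plug->F
Char 3 ('D'): step: R->2, L=0; D->plug->D->R->F->L->B->refl->F->L'->H->R'->C->plug->E
Char 4 ('C'): step: R->3, L=0; C->plug->E->R->F->L->B->refl->F->L'->H->R'->H->plug->H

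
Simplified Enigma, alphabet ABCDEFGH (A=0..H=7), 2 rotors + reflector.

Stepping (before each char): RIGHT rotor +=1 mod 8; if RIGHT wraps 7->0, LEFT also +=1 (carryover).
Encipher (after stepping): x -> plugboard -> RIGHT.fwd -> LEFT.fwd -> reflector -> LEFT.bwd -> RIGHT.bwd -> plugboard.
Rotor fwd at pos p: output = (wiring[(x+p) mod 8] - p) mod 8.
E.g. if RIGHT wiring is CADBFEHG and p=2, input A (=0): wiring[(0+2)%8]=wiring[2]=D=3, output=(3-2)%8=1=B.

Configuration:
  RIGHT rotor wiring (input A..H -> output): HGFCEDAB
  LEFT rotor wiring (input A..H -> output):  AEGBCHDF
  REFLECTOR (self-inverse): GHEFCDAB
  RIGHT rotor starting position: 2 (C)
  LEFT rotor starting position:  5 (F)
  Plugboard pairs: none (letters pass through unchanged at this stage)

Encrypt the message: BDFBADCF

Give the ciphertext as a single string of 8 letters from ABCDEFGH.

Answer: HCAEHBFD

Derivation:
Char 1 ('B'): step: R->3, L=5; B->plug->B->R->B->L->G->refl->A->L'->C->R'->H->plug->H
Char 2 ('D'): step: R->4, L=5; D->plug->D->R->F->L->B->refl->H->L'->E->R'->C->plug->C
Char 3 ('F'): step: R->5, L=5; F->plug->F->R->A->L->C->refl->E->L'->G->R'->A->plug->A
Char 4 ('B'): step: R->6, L=5; B->plug->B->R->D->L->D->refl->F->L'->H->R'->E->plug->E
Char 5 ('A'): step: R->7, L=5; A->plug->A->R->C->L->A->refl->G->L'->B->R'->H->plug->H
Char 6 ('D'): step: R->0, L->6 (L advanced); D->plug->D->R->C->L->C->refl->E->L'->G->R'->B->plug->B
Char 7 ('C'): step: R->1, L=6; C->plug->C->R->B->L->H->refl->B->L'->H->R'->F->plug->F
Char 8 ('F'): step: R->2, L=6; F->plug->F->R->H->L->B->refl->H->L'->B->R'->D->plug->D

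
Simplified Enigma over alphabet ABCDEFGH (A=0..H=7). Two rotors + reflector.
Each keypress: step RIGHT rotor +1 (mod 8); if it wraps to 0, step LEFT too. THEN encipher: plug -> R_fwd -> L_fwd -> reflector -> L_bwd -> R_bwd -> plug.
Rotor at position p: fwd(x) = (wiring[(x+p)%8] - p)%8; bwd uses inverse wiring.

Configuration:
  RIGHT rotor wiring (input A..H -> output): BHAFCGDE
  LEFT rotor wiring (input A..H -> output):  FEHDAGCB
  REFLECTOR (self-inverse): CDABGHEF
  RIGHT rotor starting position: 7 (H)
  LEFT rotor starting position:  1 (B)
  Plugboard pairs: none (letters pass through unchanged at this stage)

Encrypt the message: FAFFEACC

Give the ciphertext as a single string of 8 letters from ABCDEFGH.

Answer: ADBEDBEA

Derivation:
Char 1 ('F'): step: R->0, L->2 (L advanced); F->plug->F->R->G->L->D->refl->B->L'->B->R'->A->plug->A
Char 2 ('A'): step: R->1, L=2; A->plug->A->R->G->L->D->refl->B->L'->B->R'->D->plug->D
Char 3 ('F'): step: R->2, L=2; F->plug->F->R->C->L->G->refl->E->L'->D->R'->B->plug->B
Char 4 ('F'): step: R->3, L=2; F->plug->F->R->G->L->D->refl->B->L'->B->R'->E->plug->E
Char 5 ('E'): step: R->4, L=2; E->plug->E->R->F->L->H->refl->F->L'->A->R'->D->plug->D
Char 6 ('A'): step: R->5, L=2; A->plug->A->R->B->L->B->refl->D->L'->G->R'->B->plug->B
Char 7 ('C'): step: R->6, L=2; C->plug->C->R->D->L->E->refl->G->L'->C->R'->E->plug->E
Char 8 ('C'): step: R->7, L=2; C->plug->C->R->A->L->F->refl->H->L'->F->R'->A->plug->A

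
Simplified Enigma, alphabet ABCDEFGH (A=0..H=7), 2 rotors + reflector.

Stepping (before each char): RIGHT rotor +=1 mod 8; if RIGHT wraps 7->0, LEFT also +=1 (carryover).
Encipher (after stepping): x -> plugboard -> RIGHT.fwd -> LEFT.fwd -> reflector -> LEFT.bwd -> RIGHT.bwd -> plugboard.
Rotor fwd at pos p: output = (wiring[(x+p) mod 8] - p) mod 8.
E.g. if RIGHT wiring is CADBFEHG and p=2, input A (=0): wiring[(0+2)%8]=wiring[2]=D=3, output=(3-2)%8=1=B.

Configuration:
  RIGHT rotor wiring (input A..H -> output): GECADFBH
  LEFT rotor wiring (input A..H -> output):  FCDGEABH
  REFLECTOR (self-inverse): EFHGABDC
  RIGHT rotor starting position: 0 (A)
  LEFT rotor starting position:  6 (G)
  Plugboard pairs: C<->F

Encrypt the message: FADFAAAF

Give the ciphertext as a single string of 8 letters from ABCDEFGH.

Answer: DBBDHGGG

Derivation:
Char 1 ('F'): step: R->1, L=6; F->plug->C->R->H->L->C->refl->H->L'->C->R'->D->plug->D
Char 2 ('A'): step: R->2, L=6; A->plug->A->R->A->L->D->refl->G->L'->G->R'->B->plug->B
Char 3 ('D'): step: R->3, L=6; D->plug->D->R->G->L->G->refl->D->L'->A->R'->B->plug->B
Char 4 ('F'): step: R->4, L=6; F->plug->C->R->F->L->A->refl->E->L'->D->R'->D->plug->D
Char 5 ('A'): step: R->5, L=6; A->plug->A->R->A->L->D->refl->G->L'->G->R'->H->plug->H
Char 6 ('A'): step: R->6, L=6; A->plug->A->R->D->L->E->refl->A->L'->F->R'->G->plug->G
Char 7 ('A'): step: R->7, L=6; A->plug->A->R->A->L->D->refl->G->L'->G->R'->G->plug->G
Char 8 ('F'): step: R->0, L->7 (L advanced); F->plug->C->R->C->L->D->refl->G->L'->B->R'->G->plug->G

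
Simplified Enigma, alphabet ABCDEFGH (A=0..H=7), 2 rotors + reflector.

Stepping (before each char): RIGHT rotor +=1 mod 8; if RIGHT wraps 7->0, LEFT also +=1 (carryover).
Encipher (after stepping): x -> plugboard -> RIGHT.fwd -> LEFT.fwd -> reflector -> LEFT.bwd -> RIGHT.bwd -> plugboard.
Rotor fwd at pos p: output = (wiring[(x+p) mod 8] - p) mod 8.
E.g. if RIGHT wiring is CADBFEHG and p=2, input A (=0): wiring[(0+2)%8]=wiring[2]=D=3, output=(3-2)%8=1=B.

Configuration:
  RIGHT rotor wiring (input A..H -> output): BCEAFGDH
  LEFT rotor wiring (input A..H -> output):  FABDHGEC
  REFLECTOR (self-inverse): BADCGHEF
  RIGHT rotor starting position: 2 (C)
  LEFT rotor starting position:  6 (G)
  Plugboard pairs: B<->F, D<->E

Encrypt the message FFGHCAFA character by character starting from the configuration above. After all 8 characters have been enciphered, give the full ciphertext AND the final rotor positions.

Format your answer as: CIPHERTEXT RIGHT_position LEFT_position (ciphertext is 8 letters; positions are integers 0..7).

Answer: ADEFHCHB 2 7

Derivation:
Char 1 ('F'): step: R->3, L=6; F->plug->B->R->C->L->H->refl->F->L'->F->R'->A->plug->A
Char 2 ('F'): step: R->4, L=6; F->plug->B->R->C->L->H->refl->F->L'->F->R'->E->plug->D
Char 3 ('G'): step: R->5, L=6; G->plug->G->R->D->L->C->refl->D->L'->E->R'->D->plug->E
Char 4 ('H'): step: R->6, L=6; H->plug->H->R->A->L->G->refl->E->L'->B->R'->B->plug->F
Char 5 ('C'): step: R->7, L=6; C->plug->C->R->D->L->C->refl->D->L'->E->R'->H->plug->H
Char 6 ('A'): step: R->0, L->7 (L advanced); A->plug->A->R->B->L->G->refl->E->L'->E->R'->C->plug->C
Char 7 ('F'): step: R->1, L=7; F->plug->B->R->D->L->C->refl->D->L'->A->R'->H->plug->H
Char 8 ('A'): step: R->2, L=7; A->plug->A->R->C->L->B->refl->A->L'->F->R'->F->plug->B
Final: ciphertext=ADEFHCHB, RIGHT=2, LEFT=7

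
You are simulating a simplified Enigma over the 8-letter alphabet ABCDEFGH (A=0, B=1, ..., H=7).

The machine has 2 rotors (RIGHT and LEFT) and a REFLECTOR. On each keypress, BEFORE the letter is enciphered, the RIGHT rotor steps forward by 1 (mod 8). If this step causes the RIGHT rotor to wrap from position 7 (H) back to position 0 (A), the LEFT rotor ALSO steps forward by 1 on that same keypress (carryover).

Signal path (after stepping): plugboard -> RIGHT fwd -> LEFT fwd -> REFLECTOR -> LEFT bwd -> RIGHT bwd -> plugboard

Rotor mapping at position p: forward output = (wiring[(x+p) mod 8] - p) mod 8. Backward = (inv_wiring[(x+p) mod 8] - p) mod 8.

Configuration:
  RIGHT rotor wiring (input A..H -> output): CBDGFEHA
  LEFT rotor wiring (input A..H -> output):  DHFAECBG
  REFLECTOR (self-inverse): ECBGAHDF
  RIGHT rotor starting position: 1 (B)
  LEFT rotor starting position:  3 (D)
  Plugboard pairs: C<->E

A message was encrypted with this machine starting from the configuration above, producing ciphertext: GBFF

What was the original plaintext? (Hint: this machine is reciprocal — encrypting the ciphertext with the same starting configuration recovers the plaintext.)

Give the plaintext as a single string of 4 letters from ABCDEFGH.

Char 1 ('G'): step: R->2, L=3; G->plug->G->R->A->L->F->refl->H->L'->C->R'->D->plug->D
Char 2 ('B'): step: R->3, L=3; B->plug->B->R->C->L->H->refl->F->L'->A->R'->H->plug->H
Char 3 ('F'): step: R->4, L=3; F->plug->F->R->F->L->A->refl->E->L'->G->R'->E->plug->C
Char 4 ('F'): step: R->5, L=3; F->plug->F->R->G->L->E->refl->A->L'->F->R'->D->plug->D

Answer: DHCD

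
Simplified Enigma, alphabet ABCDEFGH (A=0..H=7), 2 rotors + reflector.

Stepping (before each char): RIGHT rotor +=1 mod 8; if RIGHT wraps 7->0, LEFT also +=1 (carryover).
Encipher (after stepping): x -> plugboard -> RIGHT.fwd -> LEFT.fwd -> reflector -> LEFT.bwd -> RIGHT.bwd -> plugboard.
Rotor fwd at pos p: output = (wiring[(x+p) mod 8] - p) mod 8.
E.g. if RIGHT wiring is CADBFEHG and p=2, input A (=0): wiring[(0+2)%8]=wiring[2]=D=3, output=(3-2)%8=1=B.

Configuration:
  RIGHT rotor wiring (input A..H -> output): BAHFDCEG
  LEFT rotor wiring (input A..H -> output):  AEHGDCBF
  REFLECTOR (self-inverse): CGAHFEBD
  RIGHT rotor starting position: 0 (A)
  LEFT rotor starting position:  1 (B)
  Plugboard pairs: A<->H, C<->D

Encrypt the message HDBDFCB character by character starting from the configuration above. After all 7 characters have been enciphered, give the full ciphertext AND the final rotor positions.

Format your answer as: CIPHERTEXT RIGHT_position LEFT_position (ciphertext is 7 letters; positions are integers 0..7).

Char 1 ('H'): step: R->1, L=1; H->plug->A->R->H->L->H->refl->D->L'->A->R'->H->plug->A
Char 2 ('D'): step: R->2, L=1; D->plug->C->R->B->L->G->refl->B->L'->E->R'->F->plug->F
Char 3 ('B'): step: R->3, L=1; B->plug->B->R->A->L->D->refl->H->L'->H->R'->C->plug->D
Char 4 ('D'): step: R->4, L=1; D->plug->C->R->A->L->D->refl->H->L'->H->R'->A->plug->H
Char 5 ('F'): step: R->5, L=1; F->plug->F->R->C->L->F->refl->E->L'->G->R'->H->plug->A
Char 6 ('C'): step: R->6, L=1; C->plug->D->R->C->L->F->refl->E->L'->G->R'->A->plug->H
Char 7 ('B'): step: R->7, L=1; B->plug->B->R->C->L->F->refl->E->L'->G->R'->E->plug->E
Final: ciphertext=AFDHAHE, RIGHT=7, LEFT=1

Answer: AFDHAHE 7 1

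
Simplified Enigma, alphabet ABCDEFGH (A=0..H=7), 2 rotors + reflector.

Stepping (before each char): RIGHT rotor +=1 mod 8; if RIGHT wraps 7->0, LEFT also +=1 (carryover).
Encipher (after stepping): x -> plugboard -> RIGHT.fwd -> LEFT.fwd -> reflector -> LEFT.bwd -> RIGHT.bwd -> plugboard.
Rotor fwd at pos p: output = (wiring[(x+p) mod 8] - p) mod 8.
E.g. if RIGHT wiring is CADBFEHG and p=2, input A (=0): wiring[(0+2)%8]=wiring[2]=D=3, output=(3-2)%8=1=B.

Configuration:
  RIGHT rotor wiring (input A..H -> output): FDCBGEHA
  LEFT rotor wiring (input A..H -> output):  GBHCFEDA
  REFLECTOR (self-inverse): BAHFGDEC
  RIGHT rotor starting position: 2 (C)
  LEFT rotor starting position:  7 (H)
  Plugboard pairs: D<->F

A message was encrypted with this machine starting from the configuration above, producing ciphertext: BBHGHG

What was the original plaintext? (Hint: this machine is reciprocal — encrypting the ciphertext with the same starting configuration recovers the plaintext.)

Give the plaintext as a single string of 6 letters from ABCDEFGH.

Answer: GCBDFF

Derivation:
Char 1 ('B'): step: R->3, L=7; B->plug->B->R->D->L->A->refl->B->L'->A->R'->G->plug->G
Char 2 ('B'): step: R->4, L=7; B->plug->B->R->A->L->B->refl->A->L'->D->R'->C->plug->C
Char 3 ('H'): step: R->5, L=7; H->plug->H->R->B->L->H->refl->C->L'->C->R'->B->plug->B
Char 4 ('G'): step: R->6, L=7; G->plug->G->R->A->L->B->refl->A->L'->D->R'->F->plug->D
Char 5 ('H'): step: R->7, L=7; H->plug->H->R->A->L->B->refl->A->L'->D->R'->D->plug->F
Char 6 ('G'): step: R->0, L->0 (L advanced); G->plug->G->R->H->L->A->refl->B->L'->B->R'->D->plug->F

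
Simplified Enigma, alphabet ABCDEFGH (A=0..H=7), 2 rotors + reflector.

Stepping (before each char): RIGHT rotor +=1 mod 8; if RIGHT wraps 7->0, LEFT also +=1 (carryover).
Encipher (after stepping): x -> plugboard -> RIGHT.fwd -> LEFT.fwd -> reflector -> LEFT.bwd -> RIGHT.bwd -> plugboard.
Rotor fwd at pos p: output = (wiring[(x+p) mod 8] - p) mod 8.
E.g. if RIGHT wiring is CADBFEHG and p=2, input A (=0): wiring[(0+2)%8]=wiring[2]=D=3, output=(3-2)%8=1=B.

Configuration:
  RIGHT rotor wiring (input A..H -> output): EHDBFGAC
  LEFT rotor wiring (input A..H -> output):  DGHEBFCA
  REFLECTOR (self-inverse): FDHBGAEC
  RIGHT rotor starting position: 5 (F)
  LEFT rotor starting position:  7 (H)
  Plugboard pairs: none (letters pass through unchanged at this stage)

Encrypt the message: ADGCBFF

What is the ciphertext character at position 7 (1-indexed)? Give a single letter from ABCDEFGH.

Char 1 ('A'): step: R->6, L=7; A->plug->A->R->C->L->H->refl->C->L'->F->R'->E->plug->E
Char 2 ('D'): step: R->7, L=7; D->plug->D->R->E->L->F->refl->A->L'->D->R'->A->plug->A
Char 3 ('G'): step: R->0, L->0 (L advanced); G->plug->G->R->A->L->D->refl->B->L'->E->R'->A->plug->A
Char 4 ('C'): step: R->1, L=0; C->plug->C->R->A->L->D->refl->B->L'->E->R'->D->plug->D
Char 5 ('B'): step: R->2, L=0; B->plug->B->R->H->L->A->refl->F->L'->F->R'->H->plug->H
Char 6 ('F'): step: R->3, L=0; F->plug->F->R->B->L->G->refl->E->L'->D->R'->C->plug->C
Char 7 ('F'): step: R->4, L=0; F->plug->F->R->D->L->E->refl->G->L'->B->R'->A->plug->A

A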